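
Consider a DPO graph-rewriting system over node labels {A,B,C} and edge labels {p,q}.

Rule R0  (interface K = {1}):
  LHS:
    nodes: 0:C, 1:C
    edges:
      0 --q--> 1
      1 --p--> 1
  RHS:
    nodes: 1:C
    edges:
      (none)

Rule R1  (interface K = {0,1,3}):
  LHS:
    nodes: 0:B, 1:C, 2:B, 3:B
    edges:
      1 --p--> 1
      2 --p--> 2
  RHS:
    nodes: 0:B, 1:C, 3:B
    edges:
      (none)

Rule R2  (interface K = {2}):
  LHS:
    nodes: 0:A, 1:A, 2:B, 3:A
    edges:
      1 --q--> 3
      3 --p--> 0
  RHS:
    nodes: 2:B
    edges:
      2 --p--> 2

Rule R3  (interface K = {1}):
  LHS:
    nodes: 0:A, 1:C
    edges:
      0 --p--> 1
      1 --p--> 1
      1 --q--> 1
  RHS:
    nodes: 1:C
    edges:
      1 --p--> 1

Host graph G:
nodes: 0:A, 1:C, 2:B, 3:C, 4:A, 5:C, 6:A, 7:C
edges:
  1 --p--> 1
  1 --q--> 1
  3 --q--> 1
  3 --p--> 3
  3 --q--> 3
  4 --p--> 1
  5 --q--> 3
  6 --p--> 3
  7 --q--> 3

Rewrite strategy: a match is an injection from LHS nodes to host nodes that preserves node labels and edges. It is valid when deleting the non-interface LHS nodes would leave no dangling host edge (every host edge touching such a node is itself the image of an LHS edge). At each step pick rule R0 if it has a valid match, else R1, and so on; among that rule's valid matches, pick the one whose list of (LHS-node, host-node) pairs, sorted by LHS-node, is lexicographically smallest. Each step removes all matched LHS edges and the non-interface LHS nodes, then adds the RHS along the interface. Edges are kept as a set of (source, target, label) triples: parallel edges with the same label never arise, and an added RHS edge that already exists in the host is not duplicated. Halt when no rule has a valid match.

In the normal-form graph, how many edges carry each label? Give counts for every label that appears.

[0] host  ⇒  8 nodes, 9 edges  {1-p->1 1-q->1 3-q->1 3-p->3 3-q->3 4-p->1 5-q->3 6-p->3 7-q->3}
[1] R0 @ {0↦5, 1↦3}  ⇒  7 nodes, 7 edges  {1-p->1 1-q->1 3-q->1 3-q->3 4-p->1 6-p->3 7-q->3}
[2] R3 @ {0↦4, 1↦1}  ⇒  6 nodes, 5 edges  {1-p->1 3-q->1 3-q->3 6-p->3 7-q->3}
final graph: no rule applies after step 2
NF edges: [(1, 1, 'p'), (3, 1, 'q'), (3, 3, 'q'), (6, 3, 'p'), (7, 3, 'q')]

Answer: p:2 q:3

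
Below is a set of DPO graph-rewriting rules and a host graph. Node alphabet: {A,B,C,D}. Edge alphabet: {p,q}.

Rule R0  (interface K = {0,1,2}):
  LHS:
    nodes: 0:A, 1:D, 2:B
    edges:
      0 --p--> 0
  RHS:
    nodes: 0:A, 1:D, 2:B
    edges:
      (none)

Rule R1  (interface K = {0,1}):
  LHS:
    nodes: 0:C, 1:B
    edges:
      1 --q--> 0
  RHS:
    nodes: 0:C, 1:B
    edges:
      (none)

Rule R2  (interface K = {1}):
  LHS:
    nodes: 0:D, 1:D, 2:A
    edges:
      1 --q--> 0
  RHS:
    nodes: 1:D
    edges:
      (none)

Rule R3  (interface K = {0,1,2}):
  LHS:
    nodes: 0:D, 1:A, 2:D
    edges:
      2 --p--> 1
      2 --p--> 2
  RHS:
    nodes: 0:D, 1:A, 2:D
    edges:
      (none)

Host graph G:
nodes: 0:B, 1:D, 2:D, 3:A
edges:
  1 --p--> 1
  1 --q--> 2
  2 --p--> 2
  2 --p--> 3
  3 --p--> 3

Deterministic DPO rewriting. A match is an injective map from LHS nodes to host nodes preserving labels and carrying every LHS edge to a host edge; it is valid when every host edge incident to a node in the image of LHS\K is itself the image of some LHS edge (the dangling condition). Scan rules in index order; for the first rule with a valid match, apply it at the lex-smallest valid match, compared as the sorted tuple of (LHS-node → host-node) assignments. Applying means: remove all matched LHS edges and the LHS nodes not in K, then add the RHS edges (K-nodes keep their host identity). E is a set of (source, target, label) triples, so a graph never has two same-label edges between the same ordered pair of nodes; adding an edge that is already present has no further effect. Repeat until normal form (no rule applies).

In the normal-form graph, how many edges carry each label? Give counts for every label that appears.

Answer: p:1

Derivation:
initial: |V|=4 |E|=5  E = 1-p->1 1-q->2 2-p->2 2-p->3 3-p->3
step 1: apply R0 at {0↦3, 1↦1, 2↦0}  → |V|=4 |E|=4  E = 1-p->1 1-q->2 2-p->2 2-p->3
step 2: apply R3 at {0↦1, 1↦3, 2↦2}  → |V|=4 |E|=2  E = 1-p->1 1-q->2
step 3: apply R2 at {0↦2, 1↦1, 2↦3}  → |V|=2 |E|=1  E = 1-p->1
halt: no rule applies after step 3
NF edges: [(1, 1, 'p')]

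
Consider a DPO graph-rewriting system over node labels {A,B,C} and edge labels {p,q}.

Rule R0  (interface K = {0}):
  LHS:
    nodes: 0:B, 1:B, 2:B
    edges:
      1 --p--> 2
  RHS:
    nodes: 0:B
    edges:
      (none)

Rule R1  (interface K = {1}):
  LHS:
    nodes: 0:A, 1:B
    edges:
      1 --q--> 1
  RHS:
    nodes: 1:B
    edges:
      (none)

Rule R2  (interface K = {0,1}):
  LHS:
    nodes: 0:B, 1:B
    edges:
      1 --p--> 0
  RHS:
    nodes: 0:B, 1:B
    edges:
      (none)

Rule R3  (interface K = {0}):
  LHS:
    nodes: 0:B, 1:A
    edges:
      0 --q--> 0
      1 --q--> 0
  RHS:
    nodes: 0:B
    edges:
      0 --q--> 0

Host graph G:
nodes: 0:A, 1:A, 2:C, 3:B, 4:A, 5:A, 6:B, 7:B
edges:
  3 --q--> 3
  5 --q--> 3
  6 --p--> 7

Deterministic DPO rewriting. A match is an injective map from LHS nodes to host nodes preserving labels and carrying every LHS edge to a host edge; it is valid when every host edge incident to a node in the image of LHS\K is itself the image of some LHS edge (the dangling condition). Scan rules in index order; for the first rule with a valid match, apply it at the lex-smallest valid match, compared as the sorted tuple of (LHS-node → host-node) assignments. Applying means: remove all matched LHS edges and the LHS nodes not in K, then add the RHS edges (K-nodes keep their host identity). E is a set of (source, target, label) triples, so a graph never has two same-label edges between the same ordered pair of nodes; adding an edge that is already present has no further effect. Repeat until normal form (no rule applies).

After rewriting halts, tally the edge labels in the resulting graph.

Answer: q:1

Rewrite trace:
start.  V:8 E:3  edges: 3-q->3 5-q->3 6-p->7
1. fire R0 via {0↦3, 1↦6, 2↦7}  →  V:6 E:2  edges: 3-q->3 5-q->3
2. fire R1 via {0↦0, 1↦3}  →  V:5 E:1  edges: 5-q->3
normal form: no rule applies after step 2
NF edges: [(5, 3, 'q')]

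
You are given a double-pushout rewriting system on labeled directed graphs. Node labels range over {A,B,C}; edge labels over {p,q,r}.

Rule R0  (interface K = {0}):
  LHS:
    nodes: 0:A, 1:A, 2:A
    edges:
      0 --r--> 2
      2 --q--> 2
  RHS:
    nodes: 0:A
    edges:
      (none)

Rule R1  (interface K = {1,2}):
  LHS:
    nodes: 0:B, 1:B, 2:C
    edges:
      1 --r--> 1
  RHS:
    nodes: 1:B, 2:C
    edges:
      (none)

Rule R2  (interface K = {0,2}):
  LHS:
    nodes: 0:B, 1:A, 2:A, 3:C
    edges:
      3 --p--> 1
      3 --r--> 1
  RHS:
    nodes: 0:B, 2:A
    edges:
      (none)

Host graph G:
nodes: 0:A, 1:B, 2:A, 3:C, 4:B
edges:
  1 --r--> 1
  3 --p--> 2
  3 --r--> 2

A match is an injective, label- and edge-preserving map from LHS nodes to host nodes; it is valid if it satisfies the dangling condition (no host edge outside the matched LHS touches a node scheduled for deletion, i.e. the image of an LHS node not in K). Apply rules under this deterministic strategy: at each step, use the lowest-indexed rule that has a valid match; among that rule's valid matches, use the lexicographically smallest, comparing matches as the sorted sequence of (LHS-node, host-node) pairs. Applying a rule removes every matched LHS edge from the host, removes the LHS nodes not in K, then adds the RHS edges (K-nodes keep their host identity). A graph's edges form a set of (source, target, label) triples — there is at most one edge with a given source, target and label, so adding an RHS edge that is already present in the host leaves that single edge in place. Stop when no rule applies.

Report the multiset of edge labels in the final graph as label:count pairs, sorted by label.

Answer: (no edges)

Derivation:
initial: |V|=5 |E|=3  E = 1-r->1 3-p->2 3-r->2
step 1: apply R1 at {0↦4, 1↦1, 2↦3}  → |V|=4 |E|=2  E = 3-p->2 3-r->2
step 2: apply R2 at {0↦1, 1↦2, 2↦0, 3↦3}  → |V|=2 |E|=0  E = ∅
halt: no rule applies after step 2
NF edges: []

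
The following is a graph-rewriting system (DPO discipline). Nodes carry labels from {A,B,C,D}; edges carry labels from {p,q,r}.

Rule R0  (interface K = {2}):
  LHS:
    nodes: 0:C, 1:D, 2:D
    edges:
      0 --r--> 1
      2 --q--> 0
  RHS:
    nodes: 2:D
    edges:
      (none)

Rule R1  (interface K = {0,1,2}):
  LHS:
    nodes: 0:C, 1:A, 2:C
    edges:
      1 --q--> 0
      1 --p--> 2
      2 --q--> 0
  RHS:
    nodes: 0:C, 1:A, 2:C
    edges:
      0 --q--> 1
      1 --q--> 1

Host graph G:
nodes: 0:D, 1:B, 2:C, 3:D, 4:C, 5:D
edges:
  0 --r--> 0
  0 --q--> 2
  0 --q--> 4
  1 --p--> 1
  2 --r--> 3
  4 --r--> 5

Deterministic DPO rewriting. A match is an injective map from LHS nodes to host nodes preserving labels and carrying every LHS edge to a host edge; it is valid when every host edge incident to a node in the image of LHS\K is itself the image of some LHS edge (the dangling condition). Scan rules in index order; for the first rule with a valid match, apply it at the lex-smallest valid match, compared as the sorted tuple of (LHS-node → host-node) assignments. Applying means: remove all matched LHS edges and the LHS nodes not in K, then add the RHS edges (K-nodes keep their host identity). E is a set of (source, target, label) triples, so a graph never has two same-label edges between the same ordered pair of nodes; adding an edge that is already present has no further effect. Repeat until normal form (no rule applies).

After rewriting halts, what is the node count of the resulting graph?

Answer: 2

Steps:
start.  V:6 E:6  edges: 0-r->0 0-q->2 0-q->4 1-p->1 2-r->3 4-r->5
1. fire R0 via {0↦2, 1↦3, 2↦0}  →  V:4 E:4  edges: 0-r->0 0-q->4 1-p->1 4-r->5
2. fire R0 via {0↦4, 1↦5, 2↦0}  →  V:2 E:2  edges: 0-r->0 1-p->1
final graph: no rule applies after step 2
NF nodes: {0:D, 1:B}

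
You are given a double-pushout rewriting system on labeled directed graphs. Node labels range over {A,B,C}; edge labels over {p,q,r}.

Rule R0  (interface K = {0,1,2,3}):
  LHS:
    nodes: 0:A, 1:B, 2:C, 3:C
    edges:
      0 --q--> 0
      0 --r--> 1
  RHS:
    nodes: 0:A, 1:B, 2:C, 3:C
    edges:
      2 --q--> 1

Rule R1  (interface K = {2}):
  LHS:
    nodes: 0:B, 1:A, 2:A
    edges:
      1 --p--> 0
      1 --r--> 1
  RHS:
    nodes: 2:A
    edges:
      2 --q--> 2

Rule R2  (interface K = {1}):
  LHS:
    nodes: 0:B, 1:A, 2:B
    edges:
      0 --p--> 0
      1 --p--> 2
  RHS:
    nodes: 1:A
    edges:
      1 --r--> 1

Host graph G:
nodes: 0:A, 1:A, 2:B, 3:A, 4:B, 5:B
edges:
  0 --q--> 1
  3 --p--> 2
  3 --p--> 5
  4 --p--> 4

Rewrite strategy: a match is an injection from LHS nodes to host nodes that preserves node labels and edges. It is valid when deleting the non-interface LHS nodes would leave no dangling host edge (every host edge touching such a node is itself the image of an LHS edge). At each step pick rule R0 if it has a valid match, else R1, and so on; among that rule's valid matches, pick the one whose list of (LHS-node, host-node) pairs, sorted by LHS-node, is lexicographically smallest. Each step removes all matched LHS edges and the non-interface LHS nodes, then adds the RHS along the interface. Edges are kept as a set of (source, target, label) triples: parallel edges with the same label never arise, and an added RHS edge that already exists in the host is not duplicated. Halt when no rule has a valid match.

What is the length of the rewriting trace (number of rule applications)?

start.  V:6 E:4  edges: 0-q->1 3-p->2 3-p->5 4-p->4
1. fire R2 via {0↦4, 1↦3, 2↦2}  →  V:4 E:3  edges: 0-q->1 3-r->3 3-p->5
2. fire R1 via {0↦5, 1↦3, 2↦0}  →  V:2 E:2  edges: 0-q->0 0-q->1
final graph: no rule applies after step 2

Answer: 2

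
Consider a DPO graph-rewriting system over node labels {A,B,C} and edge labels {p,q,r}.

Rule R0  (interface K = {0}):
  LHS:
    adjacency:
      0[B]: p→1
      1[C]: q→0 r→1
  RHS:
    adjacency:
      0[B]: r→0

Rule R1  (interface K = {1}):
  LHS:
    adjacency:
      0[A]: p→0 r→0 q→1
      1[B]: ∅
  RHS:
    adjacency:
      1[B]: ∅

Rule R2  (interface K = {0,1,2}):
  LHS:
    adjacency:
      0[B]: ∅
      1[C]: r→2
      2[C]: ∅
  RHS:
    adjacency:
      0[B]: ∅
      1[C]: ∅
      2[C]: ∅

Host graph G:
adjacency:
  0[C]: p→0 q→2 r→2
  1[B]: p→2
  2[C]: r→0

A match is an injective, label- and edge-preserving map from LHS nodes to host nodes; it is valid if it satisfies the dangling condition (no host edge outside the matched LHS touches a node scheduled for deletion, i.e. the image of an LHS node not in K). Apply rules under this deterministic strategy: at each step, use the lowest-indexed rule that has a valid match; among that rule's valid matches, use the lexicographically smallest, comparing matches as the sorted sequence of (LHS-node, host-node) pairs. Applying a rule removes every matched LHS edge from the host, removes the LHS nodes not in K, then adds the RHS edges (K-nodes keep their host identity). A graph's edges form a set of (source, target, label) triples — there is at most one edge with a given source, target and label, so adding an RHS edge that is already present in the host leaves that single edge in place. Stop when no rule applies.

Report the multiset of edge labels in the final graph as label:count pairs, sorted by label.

start.  V:3 E:5  edges: 0-p->0 0-q->2 0-r->2 1-p->2 2-r->0
1. fire R2 via {0↦1, 1↦0, 2↦2}  →  V:3 E:4  edges: 0-p->0 0-q->2 1-p->2 2-r->0
2. fire R2 via {0↦1, 1↦2, 2↦0}  →  V:3 E:3  edges: 0-p->0 0-q->2 1-p->2
final graph: no rule applies after step 2
NF edges: [(0, 0, 'p'), (0, 2, 'q'), (1, 2, 'p')]

Answer: p:2 q:1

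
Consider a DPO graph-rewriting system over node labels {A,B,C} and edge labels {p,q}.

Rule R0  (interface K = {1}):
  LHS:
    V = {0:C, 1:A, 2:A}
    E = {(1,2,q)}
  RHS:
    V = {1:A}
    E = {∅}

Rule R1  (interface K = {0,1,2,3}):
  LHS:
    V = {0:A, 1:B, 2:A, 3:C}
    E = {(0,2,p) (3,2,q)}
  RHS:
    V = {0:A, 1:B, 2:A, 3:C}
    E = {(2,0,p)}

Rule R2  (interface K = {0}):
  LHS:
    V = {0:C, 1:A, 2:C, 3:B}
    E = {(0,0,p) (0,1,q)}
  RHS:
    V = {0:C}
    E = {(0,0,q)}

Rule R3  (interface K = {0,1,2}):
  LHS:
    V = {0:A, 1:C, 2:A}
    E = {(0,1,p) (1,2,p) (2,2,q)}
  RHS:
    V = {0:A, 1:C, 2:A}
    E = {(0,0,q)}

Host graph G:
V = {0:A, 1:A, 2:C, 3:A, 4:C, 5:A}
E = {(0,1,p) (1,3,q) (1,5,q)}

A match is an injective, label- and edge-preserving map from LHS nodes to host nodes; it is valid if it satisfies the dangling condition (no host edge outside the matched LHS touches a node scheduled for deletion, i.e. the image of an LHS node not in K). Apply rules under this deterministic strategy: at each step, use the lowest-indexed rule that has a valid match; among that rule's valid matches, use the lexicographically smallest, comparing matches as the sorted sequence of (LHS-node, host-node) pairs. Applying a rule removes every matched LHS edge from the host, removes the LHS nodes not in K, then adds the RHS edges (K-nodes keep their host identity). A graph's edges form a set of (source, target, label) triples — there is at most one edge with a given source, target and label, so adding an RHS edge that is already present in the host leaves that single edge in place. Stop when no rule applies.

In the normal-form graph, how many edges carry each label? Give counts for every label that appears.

Answer: p:1

Rewrite trace:
start.  V:6 E:3  edges: 0-p->1 1-q->3 1-q->5
1. fire R0 via {0↦2, 1↦1, 2↦3}  →  V:4 E:2  edges: 0-p->1 1-q->5
2. fire R0 via {0↦4, 1↦1, 2↦5}  →  V:2 E:1  edges: 0-p->1
normal form: no rule applies after step 2
NF edges: [(0, 1, 'p')]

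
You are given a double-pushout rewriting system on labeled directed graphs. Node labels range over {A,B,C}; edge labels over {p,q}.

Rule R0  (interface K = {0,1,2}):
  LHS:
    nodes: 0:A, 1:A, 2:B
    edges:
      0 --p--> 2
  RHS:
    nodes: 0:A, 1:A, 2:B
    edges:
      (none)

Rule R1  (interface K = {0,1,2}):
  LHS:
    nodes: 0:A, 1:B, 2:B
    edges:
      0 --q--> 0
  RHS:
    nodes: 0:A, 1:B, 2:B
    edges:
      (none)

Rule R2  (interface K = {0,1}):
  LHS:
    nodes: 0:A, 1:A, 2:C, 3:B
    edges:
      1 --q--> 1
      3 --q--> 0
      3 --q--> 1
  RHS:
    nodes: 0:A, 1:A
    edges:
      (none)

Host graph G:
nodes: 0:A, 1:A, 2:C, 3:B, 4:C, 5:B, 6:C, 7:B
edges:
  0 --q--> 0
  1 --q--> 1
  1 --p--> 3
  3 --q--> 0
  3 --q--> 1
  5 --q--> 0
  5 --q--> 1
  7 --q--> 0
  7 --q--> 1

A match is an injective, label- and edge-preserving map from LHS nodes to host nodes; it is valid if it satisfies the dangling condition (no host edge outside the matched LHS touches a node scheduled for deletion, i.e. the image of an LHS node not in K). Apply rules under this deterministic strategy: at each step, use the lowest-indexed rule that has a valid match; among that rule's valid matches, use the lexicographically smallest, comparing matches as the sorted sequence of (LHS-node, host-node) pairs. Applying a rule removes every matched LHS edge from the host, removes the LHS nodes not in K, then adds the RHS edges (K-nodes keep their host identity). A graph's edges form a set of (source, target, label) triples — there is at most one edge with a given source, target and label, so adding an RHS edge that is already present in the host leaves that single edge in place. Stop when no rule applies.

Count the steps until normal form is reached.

Answer: 3

Steps:
start.  V:8 E:9  edges: 0-q->0 1-q->1 1-p->3 3-q->0 3-q->1 5-q->0 5-q->1 7-q->0 7-q->1
1. fire R0 via {0↦1, 1↦0, 2↦3}  →  V:8 E:8  edges: 0-q->0 1-q->1 3-q->0 3-q->1 5-q->0 5-q->1 7-q->0 7-q->1
2. fire R1 via {0↦0, 1↦3, 2↦5}  →  V:8 E:7  edges: 1-q->1 3-q->0 3-q->1 5-q->0 5-q->1 7-q->0 7-q->1
3. fire R1 via {0↦1, 1↦3, 2↦5}  →  V:8 E:6  edges: 3-q->0 3-q->1 5-q->0 5-q->1 7-q->0 7-q->1
final graph: no rule applies after step 3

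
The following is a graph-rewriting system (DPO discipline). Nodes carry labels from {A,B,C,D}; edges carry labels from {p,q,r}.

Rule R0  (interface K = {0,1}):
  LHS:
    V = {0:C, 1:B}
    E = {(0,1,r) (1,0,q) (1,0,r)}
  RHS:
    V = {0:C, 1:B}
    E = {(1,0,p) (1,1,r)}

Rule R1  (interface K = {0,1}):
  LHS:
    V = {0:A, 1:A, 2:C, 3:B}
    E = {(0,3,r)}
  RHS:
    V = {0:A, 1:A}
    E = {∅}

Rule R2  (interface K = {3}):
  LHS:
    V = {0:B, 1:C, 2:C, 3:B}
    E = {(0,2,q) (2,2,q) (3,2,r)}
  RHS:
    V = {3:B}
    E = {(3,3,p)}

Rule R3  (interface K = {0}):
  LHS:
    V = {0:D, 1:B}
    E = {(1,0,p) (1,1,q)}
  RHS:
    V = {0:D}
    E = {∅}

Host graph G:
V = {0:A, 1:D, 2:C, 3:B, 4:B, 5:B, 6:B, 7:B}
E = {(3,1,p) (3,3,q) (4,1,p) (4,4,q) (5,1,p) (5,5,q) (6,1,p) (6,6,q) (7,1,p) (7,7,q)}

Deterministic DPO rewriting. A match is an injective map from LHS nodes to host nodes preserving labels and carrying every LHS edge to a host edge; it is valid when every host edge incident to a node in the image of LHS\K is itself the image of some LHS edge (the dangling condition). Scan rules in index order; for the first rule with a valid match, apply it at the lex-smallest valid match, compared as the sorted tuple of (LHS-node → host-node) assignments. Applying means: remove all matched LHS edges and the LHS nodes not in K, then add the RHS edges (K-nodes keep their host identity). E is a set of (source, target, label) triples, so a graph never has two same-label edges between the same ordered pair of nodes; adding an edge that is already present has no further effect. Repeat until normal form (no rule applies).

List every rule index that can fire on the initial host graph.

Answer: [R3]

Derivation:
R0: no valid match — LHS pattern not found
R1: no valid match — LHS pattern not found
R2: no valid match — LHS pattern not found
R3: 5 valid matches — {0↦1, 1↦3}, {0↦1, 1↦4}, {0↦1, 1↦5} (+2 more)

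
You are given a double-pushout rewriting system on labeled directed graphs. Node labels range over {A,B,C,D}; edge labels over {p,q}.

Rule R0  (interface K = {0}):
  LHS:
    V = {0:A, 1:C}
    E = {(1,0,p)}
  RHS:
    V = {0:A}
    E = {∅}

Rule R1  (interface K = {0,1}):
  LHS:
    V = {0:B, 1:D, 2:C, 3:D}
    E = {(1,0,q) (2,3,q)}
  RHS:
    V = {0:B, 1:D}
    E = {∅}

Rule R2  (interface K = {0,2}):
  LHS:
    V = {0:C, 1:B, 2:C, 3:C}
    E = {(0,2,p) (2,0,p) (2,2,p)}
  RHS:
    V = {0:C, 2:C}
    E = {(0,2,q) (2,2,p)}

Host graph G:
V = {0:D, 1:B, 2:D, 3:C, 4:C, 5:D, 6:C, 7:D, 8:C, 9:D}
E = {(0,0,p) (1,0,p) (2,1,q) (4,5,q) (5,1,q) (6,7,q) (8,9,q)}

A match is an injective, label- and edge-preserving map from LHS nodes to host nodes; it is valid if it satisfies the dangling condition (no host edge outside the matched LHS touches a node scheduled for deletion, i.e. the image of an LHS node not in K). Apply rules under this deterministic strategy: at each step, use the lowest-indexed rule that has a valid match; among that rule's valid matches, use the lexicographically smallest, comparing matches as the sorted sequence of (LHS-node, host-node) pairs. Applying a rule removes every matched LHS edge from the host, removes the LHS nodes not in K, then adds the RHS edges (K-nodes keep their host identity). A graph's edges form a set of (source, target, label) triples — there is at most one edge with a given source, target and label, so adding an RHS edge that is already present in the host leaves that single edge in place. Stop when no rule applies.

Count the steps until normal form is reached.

Answer: 2

Rewrite trace:
[0] host  ⇒  10 nodes, 7 edges  {0-p->0 1-p->0 2-q->1 4-q->5 5-q->1 6-q->7 8-q->9}
[1] R1 @ {0↦1, 1↦2, 2↦6, 3↦7}  ⇒  8 nodes, 5 edges  {0-p->0 1-p->0 4-q->5 5-q->1 8-q->9}
[2] R1 @ {0↦1, 1↦5, 2↦8, 3↦9}  ⇒  6 nodes, 3 edges  {0-p->0 1-p->0 4-q->5}
final graph: no rule applies after step 2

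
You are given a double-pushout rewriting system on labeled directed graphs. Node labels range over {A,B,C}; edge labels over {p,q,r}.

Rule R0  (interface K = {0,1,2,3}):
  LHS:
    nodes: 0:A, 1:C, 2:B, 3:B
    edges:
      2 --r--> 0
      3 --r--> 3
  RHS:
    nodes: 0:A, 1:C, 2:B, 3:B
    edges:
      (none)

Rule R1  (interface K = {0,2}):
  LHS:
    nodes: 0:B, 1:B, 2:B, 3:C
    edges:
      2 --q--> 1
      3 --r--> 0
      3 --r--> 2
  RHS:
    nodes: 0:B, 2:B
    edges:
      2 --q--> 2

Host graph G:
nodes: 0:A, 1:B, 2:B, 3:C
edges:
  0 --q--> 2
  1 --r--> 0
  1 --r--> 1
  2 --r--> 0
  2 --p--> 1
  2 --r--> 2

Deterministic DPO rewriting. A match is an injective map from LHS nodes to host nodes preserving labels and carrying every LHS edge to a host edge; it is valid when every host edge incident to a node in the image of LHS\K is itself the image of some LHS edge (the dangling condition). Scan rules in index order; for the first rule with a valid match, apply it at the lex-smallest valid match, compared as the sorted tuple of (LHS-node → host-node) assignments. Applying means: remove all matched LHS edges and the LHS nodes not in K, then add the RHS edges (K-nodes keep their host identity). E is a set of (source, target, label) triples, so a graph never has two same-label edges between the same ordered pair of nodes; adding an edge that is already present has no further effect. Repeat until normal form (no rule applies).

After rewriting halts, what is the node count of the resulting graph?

[0] host  ⇒  4 nodes, 6 edges  {0-q->2 1-r->0 1-r->1 2-r->0 2-p->1 2-r->2}
[1] R0 @ {0↦0, 1↦3, 2↦1, 3↦2}  ⇒  4 nodes, 4 edges  {0-q->2 1-r->1 2-r->0 2-p->1}
[2] R0 @ {0↦0, 1↦3, 2↦2, 3↦1}  ⇒  4 nodes, 2 edges  {0-q->2 2-p->1}
normal form: no rule applies after step 2
NF nodes: {0:A, 1:B, 2:B, 3:C}

Answer: 4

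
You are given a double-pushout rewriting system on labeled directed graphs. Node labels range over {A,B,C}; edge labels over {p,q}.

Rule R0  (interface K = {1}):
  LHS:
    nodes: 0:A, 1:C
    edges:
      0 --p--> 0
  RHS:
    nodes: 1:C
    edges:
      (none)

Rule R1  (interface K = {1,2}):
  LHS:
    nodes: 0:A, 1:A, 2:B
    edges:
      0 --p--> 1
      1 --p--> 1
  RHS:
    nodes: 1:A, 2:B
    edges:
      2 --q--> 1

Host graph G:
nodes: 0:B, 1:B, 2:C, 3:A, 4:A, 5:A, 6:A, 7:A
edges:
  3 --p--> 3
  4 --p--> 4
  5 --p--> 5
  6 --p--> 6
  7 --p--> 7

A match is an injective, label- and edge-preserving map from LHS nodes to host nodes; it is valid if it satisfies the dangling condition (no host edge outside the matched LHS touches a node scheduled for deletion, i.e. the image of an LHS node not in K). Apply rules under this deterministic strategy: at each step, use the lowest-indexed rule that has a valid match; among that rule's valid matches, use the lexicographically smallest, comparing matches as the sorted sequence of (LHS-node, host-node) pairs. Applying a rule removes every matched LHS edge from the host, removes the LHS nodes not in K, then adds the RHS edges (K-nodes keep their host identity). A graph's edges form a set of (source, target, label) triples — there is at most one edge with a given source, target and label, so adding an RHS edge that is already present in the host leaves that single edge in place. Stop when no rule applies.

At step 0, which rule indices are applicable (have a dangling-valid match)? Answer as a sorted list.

Answer: [R0]

Rewrite trace:
R0: 5 valid matches — {0↦3, 1↦2}, {0↦4, 1↦2}, {0↦5, 1↦2} (+2 more)
R1: no valid match — LHS pattern not found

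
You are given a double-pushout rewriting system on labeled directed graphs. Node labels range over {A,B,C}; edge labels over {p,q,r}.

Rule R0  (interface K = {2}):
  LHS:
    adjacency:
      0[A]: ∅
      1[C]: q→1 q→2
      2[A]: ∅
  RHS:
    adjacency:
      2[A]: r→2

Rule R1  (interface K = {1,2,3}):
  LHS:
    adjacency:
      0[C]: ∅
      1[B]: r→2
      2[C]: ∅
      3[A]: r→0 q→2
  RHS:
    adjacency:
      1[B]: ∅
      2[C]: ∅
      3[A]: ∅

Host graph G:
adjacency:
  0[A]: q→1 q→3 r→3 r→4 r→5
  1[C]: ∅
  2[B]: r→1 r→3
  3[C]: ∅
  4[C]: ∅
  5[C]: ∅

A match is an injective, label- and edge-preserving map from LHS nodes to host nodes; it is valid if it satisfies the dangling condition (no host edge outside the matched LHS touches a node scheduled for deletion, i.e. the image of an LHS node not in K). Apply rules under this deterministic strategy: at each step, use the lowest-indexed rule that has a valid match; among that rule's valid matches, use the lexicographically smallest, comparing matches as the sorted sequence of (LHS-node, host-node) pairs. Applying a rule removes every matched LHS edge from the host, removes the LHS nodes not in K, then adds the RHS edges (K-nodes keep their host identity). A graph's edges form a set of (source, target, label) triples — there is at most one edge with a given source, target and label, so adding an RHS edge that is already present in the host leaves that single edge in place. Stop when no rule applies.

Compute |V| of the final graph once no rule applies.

Answer: 4

Rewrite trace:
initial: |V|=6 |E|=7  E = 0-q->1 0-q->3 0-r->3 0-r->4 0-r->5 2-r->1 2-r->3
step 1: apply R1 at {0↦4, 1↦2, 2↦1, 3↦0}  → |V|=5 |E|=4  E = 0-q->3 0-r->3 0-r->5 2-r->3
step 2: apply R1 at {0↦5, 1↦2, 2↦3, 3↦0}  → |V|=4 |E|=1  E = 0-r->3
halt: no rule applies after step 2
NF nodes: {0:A, 1:C, 2:B, 3:C}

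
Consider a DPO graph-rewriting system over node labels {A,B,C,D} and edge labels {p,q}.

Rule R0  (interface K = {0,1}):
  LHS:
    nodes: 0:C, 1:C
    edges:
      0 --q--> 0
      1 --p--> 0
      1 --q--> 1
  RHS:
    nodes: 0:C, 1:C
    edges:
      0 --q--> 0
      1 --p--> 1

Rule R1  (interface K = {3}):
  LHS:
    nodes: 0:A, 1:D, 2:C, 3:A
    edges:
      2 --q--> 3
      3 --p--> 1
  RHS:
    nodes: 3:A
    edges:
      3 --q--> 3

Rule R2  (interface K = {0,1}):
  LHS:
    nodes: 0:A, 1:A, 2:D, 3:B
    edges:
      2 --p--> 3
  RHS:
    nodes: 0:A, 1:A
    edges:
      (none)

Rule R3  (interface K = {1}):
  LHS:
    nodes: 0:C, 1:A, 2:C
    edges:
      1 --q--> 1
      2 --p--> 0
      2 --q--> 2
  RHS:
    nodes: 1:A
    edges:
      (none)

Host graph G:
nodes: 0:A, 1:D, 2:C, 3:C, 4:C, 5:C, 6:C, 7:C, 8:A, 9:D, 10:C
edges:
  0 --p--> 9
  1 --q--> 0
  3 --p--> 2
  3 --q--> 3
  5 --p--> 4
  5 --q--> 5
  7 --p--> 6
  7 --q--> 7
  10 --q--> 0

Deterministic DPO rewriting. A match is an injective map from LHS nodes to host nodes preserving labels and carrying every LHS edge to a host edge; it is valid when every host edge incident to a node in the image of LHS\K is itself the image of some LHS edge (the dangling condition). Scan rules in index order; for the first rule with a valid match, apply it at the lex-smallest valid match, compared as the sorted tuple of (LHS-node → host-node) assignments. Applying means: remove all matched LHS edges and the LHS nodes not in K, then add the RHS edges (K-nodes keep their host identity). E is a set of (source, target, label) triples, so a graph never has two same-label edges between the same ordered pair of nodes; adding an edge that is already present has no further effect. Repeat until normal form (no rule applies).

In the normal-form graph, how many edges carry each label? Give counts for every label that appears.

initial: |V|=11 |E|=9  E = 0-p->9 1-q->0 3-p->2 3-q->3 5-p->4 5-q->5 7-p->6 7-q->7 10-q->0
step 1: apply R1 at {0↦8, 1↦9, 2↦10, 3↦0}  → |V|=8 |E|=8  E = 0-q->0 1-q->0 3-p->2 3-q->3 5-p->4 5-q->5 7-p->6 7-q->7
step 2: apply R3 at {0↦2, 1↦0, 2↦3}  → |V|=6 |E|=5  E = 1-q->0 5-p->4 5-q->5 7-p->6 7-q->7
final graph: no rule applies after step 2
NF edges: [(1, 0, 'q'), (5, 4, 'p'), (5, 5, 'q'), (7, 6, 'p'), (7, 7, 'q')]

Answer: p:2 q:3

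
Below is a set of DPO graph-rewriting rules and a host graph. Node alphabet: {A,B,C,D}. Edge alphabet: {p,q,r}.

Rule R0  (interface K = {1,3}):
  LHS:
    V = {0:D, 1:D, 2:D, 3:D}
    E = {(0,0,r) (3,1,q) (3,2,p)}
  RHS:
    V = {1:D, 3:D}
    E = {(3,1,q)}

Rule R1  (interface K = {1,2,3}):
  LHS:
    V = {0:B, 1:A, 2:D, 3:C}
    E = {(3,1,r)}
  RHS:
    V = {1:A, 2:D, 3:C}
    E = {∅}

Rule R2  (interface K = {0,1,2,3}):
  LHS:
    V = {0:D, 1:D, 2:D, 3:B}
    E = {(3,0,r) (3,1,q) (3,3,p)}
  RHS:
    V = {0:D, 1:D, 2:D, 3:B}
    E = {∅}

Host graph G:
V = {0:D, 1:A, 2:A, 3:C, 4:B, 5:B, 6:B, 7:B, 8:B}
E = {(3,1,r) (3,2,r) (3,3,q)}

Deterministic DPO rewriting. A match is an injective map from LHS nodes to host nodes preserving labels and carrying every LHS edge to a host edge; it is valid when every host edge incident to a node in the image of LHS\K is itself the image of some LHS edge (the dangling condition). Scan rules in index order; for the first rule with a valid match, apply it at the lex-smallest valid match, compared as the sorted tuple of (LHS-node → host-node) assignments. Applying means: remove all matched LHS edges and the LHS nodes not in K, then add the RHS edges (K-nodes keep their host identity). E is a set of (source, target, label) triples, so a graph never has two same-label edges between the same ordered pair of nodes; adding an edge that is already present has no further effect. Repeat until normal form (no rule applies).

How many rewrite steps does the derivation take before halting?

start.  V:9 E:3  edges: 3-r->1 3-r->2 3-q->3
1. fire R1 via {0↦4, 1↦1, 2↦0, 3↦3}  →  V:8 E:2  edges: 3-r->2 3-q->3
2. fire R1 via {0↦5, 1↦2, 2↦0, 3↦3}  →  V:7 E:1  edges: 3-q->3
final graph: no rule applies after step 2

Answer: 2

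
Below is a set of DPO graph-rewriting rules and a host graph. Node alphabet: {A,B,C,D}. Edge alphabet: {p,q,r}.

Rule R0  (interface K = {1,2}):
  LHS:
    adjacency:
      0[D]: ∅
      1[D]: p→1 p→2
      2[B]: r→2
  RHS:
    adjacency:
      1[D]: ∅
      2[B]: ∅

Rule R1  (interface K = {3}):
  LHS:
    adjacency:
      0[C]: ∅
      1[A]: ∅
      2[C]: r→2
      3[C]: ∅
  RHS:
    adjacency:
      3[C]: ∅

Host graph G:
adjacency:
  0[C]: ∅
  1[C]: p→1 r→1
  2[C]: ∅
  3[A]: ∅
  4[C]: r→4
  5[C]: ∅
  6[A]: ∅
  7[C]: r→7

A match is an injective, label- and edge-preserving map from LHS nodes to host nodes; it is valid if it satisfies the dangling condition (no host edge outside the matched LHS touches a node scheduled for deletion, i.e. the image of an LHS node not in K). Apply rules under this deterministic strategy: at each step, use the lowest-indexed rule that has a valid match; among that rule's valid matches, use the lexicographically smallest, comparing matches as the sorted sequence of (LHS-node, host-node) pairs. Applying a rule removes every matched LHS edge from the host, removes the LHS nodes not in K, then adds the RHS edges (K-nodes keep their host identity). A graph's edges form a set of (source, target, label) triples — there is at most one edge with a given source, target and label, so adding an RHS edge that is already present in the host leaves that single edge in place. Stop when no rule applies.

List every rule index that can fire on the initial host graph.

R0: no valid match — LHS pattern not found
R1: 48 valid matches — {0↦0, 1↦3, 2↦4, 3↦1}, {0↦0, 1↦3, 2↦4, 3↦2}, {0↦0, 1↦3, 2↦4, 3↦5} (+45 more)

Answer: [R1]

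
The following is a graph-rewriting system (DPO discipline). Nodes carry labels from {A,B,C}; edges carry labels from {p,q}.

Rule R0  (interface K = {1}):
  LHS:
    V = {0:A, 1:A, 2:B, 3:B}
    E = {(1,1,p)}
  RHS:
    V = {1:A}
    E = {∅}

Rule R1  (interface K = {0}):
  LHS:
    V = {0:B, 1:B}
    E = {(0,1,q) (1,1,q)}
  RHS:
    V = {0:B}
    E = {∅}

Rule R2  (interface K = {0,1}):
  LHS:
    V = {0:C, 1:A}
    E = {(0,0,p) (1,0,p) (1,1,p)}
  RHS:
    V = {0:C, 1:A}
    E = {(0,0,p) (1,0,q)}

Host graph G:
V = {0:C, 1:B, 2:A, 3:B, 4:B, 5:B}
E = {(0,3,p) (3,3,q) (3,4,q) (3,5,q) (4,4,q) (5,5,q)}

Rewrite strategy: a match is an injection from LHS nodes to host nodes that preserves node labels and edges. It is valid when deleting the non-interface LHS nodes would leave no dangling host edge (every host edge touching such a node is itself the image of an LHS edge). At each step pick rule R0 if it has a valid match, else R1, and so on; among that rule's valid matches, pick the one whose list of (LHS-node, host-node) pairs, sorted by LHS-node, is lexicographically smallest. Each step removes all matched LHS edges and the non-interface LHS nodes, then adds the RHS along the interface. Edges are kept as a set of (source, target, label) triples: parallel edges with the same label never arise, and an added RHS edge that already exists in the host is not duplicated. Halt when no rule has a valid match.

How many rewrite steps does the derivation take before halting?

Answer: 2

Rewrite trace:
[0] host  ⇒  6 nodes, 6 edges  {0-p->3 3-q->3 3-q->4 3-q->5 4-q->4 5-q->5}
[1] R1 @ {0↦3, 1↦4}  ⇒  5 nodes, 4 edges  {0-p->3 3-q->3 3-q->5 5-q->5}
[2] R1 @ {0↦3, 1↦5}  ⇒  4 nodes, 2 edges  {0-p->3 3-q->3}
halt: no rule applies after step 2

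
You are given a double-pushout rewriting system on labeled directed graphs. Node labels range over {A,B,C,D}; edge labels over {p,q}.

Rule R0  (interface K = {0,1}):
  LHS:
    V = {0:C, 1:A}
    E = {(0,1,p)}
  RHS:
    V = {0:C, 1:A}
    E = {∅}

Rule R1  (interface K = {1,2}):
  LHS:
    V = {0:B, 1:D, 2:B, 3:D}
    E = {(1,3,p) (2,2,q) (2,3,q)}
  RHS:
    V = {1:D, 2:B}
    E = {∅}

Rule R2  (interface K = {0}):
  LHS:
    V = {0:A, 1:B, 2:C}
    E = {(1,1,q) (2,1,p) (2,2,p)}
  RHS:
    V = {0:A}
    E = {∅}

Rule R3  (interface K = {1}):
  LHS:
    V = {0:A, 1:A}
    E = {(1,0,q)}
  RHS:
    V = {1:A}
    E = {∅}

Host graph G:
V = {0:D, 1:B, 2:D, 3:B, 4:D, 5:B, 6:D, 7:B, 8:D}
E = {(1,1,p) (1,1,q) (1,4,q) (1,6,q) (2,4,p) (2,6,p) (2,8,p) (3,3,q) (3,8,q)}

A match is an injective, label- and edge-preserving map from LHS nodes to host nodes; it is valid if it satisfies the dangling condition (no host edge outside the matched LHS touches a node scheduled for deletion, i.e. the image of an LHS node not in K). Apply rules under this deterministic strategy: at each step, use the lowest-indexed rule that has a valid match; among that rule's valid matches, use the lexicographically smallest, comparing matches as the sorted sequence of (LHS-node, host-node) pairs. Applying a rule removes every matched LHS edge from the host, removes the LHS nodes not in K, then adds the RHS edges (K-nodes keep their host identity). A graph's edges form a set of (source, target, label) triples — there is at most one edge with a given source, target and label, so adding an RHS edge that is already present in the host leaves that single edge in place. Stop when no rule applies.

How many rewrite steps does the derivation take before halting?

Answer: 2

Rewrite trace:
initial: |V|=9 |E|=9  E = 1-p->1 1-q->1 1-q->4 1-q->6 2-p->4 2-p->6 2-p->8 3-q->3 3-q->8
step 1: apply R1 at {0↦5, 1↦2, 2↦1, 3↦4}  → |V|=7 |E|=6  E = 1-p->1 1-q->6 2-p->6 2-p->8 3-q->3 3-q->8
step 2: apply R1 at {0↦7, 1↦2, 2↦3, 3↦8}  → |V|=5 |E|=3  E = 1-p->1 1-q->6 2-p->6
halt: no rule applies after step 2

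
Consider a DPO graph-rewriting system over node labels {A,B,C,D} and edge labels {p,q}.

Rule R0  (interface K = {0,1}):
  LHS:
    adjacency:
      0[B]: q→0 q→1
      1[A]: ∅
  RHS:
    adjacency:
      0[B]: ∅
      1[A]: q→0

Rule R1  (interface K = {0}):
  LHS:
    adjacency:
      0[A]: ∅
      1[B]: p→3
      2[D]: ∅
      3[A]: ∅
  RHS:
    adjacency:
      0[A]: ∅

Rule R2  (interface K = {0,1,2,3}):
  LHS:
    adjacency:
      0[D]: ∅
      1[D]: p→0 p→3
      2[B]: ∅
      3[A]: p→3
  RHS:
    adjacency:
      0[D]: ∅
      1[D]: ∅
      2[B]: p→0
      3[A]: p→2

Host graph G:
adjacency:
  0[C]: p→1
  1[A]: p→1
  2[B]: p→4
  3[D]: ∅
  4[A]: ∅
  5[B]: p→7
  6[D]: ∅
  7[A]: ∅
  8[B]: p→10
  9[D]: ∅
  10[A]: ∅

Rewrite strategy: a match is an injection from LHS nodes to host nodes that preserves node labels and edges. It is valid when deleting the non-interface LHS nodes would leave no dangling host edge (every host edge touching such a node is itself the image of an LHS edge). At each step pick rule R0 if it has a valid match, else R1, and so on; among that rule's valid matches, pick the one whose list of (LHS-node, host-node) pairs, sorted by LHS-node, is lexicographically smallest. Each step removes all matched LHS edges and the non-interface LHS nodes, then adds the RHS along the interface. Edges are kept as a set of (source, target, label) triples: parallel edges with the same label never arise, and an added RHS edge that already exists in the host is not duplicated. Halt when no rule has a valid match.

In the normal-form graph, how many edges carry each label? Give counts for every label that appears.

start.  V:11 E:5  edges: 0-p->1 1-p->1 2-p->4 5-p->7 8-p->10
1. fire R1 via {0↦1, 1↦2, 2↦3, 3↦4}  →  V:8 E:4  edges: 0-p->1 1-p->1 5-p->7 8-p->10
2. fire R1 via {0↦1, 1↦5, 2↦6, 3↦7}  →  V:5 E:3  edges: 0-p->1 1-p->1 8-p->10
3. fire R1 via {0↦1, 1↦8, 2↦9, 3↦10}  →  V:2 E:2  edges: 0-p->1 1-p->1
final graph: no rule applies after step 3
NF edges: [(0, 1, 'p'), (1, 1, 'p')]

Answer: p:2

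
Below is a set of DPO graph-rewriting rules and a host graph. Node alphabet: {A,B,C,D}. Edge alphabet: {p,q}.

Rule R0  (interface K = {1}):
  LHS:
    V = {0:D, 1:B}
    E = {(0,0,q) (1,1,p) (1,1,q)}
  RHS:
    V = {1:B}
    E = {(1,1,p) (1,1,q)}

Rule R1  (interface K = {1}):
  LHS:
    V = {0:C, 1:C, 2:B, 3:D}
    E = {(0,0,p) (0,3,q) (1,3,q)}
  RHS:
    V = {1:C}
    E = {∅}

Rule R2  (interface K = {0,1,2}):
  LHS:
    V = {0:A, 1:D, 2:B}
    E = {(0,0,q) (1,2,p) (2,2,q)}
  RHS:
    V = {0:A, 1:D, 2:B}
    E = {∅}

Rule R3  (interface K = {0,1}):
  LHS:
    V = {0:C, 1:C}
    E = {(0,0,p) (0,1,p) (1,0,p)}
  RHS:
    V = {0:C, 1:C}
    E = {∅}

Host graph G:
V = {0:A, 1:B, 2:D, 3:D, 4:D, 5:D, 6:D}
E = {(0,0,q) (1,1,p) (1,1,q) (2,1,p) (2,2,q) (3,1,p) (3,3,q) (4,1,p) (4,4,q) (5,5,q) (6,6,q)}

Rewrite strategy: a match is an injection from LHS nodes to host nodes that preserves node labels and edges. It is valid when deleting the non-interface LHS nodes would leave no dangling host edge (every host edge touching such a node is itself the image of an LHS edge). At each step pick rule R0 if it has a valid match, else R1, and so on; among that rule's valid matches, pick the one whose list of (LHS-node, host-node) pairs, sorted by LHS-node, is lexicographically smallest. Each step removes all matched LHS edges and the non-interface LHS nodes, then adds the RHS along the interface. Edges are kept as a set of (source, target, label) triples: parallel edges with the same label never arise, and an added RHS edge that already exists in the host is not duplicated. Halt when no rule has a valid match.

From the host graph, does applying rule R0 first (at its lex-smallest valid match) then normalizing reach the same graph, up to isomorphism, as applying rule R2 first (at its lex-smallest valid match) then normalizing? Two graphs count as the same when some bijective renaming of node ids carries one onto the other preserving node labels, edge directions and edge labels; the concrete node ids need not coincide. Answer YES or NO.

Answer: NO

Steps:
branch R0-first: apply at {0↦5, 1↦1} → |E|=10, then 2 more step(s) → NF |V|=5 |E|=6 V={0:A, 1:B, 2:D, 3:D, 4:D} E=1-p->1 2-q->2 3-p->1 3-q->3 4-p->1 4-q->4
branch R2-first: apply at {0↦0, 1↦2, 2↦1} → |E|=8, then 0 more step(s) → NF |V|=7 |E|=8 V={0:A, 1:B, 2:D, 3:D, 4:D, 5:D, 6:D} E=1-p->1 2-q->2 3-p->1 3-q->3 4-p->1 4-q->4 5-q->5 6-q->6
graphs not isomorphic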